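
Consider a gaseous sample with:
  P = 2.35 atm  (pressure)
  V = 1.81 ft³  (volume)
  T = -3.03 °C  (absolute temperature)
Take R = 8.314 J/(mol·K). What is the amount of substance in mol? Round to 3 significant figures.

From the ideal-gas law: n = PV/(RT).
P = 2.35 atm = 2.381×10^5 Pa; V = 1.81 ft³ = 0.05125 m³; T = -3.03 °C = 270.1 K; R = 8.314 J/(mol·K).
n = 5.434 mol

5.43 mol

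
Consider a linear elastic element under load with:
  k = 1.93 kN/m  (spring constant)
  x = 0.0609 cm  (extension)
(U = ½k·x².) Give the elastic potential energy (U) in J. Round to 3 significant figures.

3.58×10^-4 J

Directly: U = ½kx².
k = 1.93 kN/m = 1930 N/m; x = 0.0609 cm = 6.090×10^-4 m.
U = 3.579×10^-4 J  (the unit combination reduces to kg·m²/s² = J)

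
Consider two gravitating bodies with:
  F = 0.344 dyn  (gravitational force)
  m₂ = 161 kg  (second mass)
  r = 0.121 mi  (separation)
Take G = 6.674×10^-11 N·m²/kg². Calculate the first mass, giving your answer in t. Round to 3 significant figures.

12100 t

Solving F = G·m₁·m₂/r² for m₁: m₁ = F·r²/(G·m₂).
F = 0.344 dyn = 3.440×10^-6 N; m₂ = 161 kg; r = 0.121 mi = 194.7 m; G = 6.674×10^-11 N·m²/kg².
m₁ = 1.214×10^7 kg
1.214×10^7 kg × (1 t / 1000 kg) = 12140 t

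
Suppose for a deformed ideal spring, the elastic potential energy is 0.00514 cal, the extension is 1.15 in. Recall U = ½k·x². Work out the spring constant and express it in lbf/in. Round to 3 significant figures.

0.288 lbf/in

Rearranging U = ½k·x² for k: k = 2U/x².
U = 0.00514 cal = 0.02151 J; x = 1.15 in = 0.02921 m.
k = 50.41 N/m
50.41 N/m × (1 lbf/in / 175.1 N/m) = 0.2879 lbf/in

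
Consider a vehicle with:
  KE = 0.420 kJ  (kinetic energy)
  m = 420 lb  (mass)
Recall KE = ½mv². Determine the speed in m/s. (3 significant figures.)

Rearranging KE = ½mv² for v: v = √(2·KE/m).
KE = 0.420 kJ = 420.0 J; m = 420 lb = 190.5 kg.
v = 2.100 m/s

2.10 m/s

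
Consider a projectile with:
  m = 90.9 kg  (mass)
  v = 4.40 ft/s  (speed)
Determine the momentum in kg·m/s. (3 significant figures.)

Directly: p = mv.
m = 90.9 kg; v = 4.40 ft/s = 1.341 m/s.
p = 121.9 kg·m/s

122 kg·m/s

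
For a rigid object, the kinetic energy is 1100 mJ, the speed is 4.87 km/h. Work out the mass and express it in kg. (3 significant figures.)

1.20 kg

Solving KE = ½mv² for m: m = 2·KE/v².
KE = 1100 mJ = 1.100 J; v = 4.87 km/h = 1.353 m/s.
m = 1.202 kg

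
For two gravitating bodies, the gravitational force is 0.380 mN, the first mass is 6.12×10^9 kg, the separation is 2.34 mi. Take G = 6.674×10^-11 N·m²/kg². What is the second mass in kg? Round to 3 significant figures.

13200 kg

Solving F = G·m₁·m₂/r² for m₂: m₂ = F·r²/(G·m₁).
F = 0.380 mN = 3.800×10^-4 N; m₁ = 6.12×10^9 kg; r = 2.34 mi = 3766 m; G = 6.674×10^-11 N·m²/kg².
m₂ = 13194 kg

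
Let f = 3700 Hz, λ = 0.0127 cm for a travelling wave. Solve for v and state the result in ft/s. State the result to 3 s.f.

Directly: v = fλ.
f = 3700 Hz; λ = 0.0127 cm = 1.270×10^-4 m.
v = 0.4699 m/s
0.4699 m/s × (1 ft/s / 0.3048 m/s) = 1.542 ft/s

1.54 ft/s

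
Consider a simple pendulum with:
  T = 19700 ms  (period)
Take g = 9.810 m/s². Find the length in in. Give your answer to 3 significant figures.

Solving T = 2π√(L/g) for L: L = g·(T/2π)².
T = 19700 ms = 19.70 s; g = 9.810 m/s².
L = 96.44 m
96.44 m × (1 in / 0.02540 m) = 3797 in

3800 in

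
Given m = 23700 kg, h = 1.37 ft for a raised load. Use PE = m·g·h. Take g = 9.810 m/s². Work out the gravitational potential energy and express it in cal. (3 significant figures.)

23200 cal

PE is given directly by: PE = mgh.
m = 23700 kg; h = 1.37 ft = 0.4176 m; g = 9.810 m/s².
PE = 97085 J  (the unit combination reduces to kg·m²/s² = J)
97085 J × (1 cal / 4.184 J) = 23204 cal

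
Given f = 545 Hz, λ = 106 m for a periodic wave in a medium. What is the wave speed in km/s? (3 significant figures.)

Directly: v = fλ.
f = 545 Hz; λ = 106 m.
v = 57770 m/s
57770 m/s × (1 km/s / 1000 m/s) = 57.77 km/s

57.8 km/s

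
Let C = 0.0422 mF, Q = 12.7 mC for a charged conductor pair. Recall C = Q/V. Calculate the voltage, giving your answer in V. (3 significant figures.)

Rearranging: V = Q/C.
C = 0.0422 mF = 4.220×10^-5 F; Q = 12.7 mC = 0.01270 C.
V = 300.9 V

301 V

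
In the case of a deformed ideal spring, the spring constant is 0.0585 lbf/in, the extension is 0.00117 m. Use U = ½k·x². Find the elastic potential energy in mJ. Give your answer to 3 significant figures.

U is given directly by: U = ½kx².
k = 0.0585 lbf/in = 10.24 N/m; x = 0.00117 m.
U = 7.012×10^-6 J
7.012×10^-6 J × (1 mJ / 0.001000 J) = 0.007012 mJ

0.00701 mJ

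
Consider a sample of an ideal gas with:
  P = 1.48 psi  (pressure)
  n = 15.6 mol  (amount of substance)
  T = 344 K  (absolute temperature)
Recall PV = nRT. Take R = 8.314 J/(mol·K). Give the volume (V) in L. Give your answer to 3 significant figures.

From the ideal-gas law: V = nRT/P.
P = 1.48 psi = 10204 Pa; n = 15.6 mol; T = 344 K; R = 8.314 J/(mol·K).
V = 4.372 m³
4.372 m³ × (1 L / 0.001000 m³) = 4372 L

4370 L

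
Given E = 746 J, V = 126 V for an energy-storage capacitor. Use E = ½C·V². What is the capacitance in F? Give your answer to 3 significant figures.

0.0940 F

Rearranging E = ½C·V² for C: C = 2E/V².
E = 746 J; V = 126 V.
C = 0.09398 F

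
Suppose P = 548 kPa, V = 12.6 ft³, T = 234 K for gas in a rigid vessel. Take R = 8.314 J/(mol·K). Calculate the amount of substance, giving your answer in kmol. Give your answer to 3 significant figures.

0.101 kmol

From the ideal-gas law: n = PV/(RT).
P = 548 kPa = 5.480×10^5 Pa; V = 12.6 ft³ = 0.3568 m³; T = 234 K; R = 8.314 J/(mol·K).
n = 100.5 mol
100.5 mol × (1 kmol / 1000 mol) = 0.1005 kmol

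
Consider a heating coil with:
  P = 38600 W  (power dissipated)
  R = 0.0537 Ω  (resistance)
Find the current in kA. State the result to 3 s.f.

0.848 kA

Rearranging: I = √(P/R).
P = 38600 W; R = 0.0537 Ω.
I = 847.8 A
847.8 A × (1 kA / 1000 A) = 0.8478 kA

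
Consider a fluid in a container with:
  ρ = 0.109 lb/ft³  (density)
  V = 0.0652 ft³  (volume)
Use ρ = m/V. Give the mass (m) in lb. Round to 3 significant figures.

Rearranging: m = ρV.
ρ = 0.109 lb/ft³ = 1.746 kg/m³; V = 0.0652 ft³ = 0.001846 m³.
m = 0.003224 kg
0.003224 kg × (1 lb / 0.4536 kg) = 0.007107 lb

0.00711 lb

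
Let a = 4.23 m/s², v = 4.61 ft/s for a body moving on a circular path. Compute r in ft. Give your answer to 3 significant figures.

Solving a = v²/r for r: r = v²/a.
a = 4.23 m/s²; v = 4.61 ft/s = 1.405 m/s.
r = 0.4668 m
0.4668 m × (1 ft / 0.3048 m) = 1.531 ft

1.53 ft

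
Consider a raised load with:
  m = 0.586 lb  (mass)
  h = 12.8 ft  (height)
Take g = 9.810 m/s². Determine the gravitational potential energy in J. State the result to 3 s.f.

10.2 J

PE is given directly by: PE = mgh.
m = 0.586 lb = 0.2658 kg; h = 12.8 ft = 3.901 m; g = 9.810 m/s².
PE = 10.17 J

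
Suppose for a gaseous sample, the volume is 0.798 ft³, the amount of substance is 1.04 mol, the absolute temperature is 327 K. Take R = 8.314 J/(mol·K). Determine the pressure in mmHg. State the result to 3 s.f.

939 mmHg

From the ideal-gas law: P = nRT/V.
V = 0.798 ft³ = 0.02260 m³; n = 1.04 mol; T = 327 K; R = 8.314 J/(mol·K).
P = 1.251×10^5 Pa
1.251×10^5 Pa × (1 mmHg / 133.3 Pa) = 938.5 mmHg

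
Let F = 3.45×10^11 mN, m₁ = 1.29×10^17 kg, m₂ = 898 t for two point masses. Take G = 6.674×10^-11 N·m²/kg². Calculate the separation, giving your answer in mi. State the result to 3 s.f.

0.0930 mi

From Newton's law of gravitation: r = √(G·m₁m₂/F).
F = 3.45×10^11 mN = 3.450×10^8 N; m₁ = 1.29×10^17 kg; m₂ = 898 t = 8.980×10^5 kg; G = 6.674×10^-11 N·m²/kg².
r = 149.7 m
149.7 m × (1 mi / 1609 m) = 0.09302 mi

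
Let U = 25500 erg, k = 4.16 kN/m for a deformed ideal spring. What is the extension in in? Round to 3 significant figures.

Solving U = ½k·x² for x: x = √(2U/k).
U = 25500 erg = 0.002550 J; k = 4.16 kN/m = 4160 N/m.
x = 0.001107 m
0.001107 m × (1 in / 0.02540 m) = 0.04359 in

0.0436 in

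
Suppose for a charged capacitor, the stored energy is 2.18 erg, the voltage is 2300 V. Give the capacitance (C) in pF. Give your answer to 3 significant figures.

Rearranging: C = 2E/V².
E = 2.18 erg = 2.180×10^-7 J; V = 2300 V.
C = 8.242×10^-14 F
8.242×10^-14 F × (1 pF / 1.000×10^-12 F) = 0.08242 pF

0.0824 pF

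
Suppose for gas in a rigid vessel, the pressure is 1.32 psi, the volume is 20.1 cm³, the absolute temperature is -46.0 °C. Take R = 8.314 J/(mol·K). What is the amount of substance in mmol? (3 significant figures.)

0.0969 mmol

Solving PV = nRT for n: n = PV/(RT).
P = 1.32 psi = 9101 Pa; V = 20.1 cm³ = 2.010×10^-5 m³; T = -46.0 °C = 227.1 K; R = 8.314 J/(mol·K).
n = 9.686×10^-5 mol
9.686×10^-5 mol × (1 mmol / 0.001000 mol) = 0.09686 mmol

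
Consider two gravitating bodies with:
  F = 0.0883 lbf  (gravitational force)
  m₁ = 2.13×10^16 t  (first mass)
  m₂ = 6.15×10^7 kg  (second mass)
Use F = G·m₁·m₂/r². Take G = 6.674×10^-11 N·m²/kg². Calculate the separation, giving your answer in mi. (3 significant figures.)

Rearranging: r = √(G·m₁m₂/F).
F = 0.0883 lbf = 0.3928 N; m₁ = 2.13×10^16 t = 2.130×10^19 kg; m₂ = 6.15×10^7 kg; G = 6.674×10^-11 N·m²/kg².
r = 4.718×10^8 m
4.718×10^8 m × (1 mi / 1609 m) = 2.932×10^5 mi

2.93×10^5 mi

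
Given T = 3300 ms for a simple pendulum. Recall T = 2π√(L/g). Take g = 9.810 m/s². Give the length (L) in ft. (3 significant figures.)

8.88 ft

Solving T = 2π√(L/g) for L: L = g·(T/2π)².
T = 3300 ms = 3.300 s; g = 9.810 m/s².
L = 2.706 m
2.706 m × (1 ft / 0.3048 m) = 8.878 ft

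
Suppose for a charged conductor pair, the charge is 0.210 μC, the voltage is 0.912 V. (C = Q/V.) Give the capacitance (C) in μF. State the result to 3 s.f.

0.230 μF

Directly: C = Q/V.
Q = 0.210 μC = 2.100×10^-7 C; V = 0.912 V.
C = 2.303×10^-7 F
2.303×10^-7 F × (1 μF / 1.000×10^-6 F) = 0.2303 μF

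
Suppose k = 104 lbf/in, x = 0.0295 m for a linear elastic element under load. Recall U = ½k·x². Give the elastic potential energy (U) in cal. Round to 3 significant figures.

U is given directly by: U = ½kx².
k = 104 lbf/in = 18213 N/m; x = 0.0295 m.
U = 7.925 J
7.925 J × (1 cal / 4.184 J) = 1.894 cal

1.89 cal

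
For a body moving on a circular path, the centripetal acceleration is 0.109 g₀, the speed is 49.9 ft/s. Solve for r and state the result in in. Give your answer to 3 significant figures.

Solving a = v²/r for r: r = v²/a.
a = 0.109 g₀ = 1.069 m/s²; v = 49.9 ft/s = 15.21 m/s.
r = 216.4 m
216.4 m × (1 in / 0.02540 m) = 8520 in

8520 in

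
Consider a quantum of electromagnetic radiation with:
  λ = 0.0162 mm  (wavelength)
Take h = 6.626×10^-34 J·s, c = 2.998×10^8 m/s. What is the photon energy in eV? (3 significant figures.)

0.0765 eV

Directly: E = hc/λ.
λ = 0.0162 mm = 1.620×10^-5 m; h = 6.626×10^-34 J·s; c = 2.998×10^8 m/s.
E = 1.226×10^-20 J
1.226×10^-20 J × (1 eV / 1.602×10^-19 J) = 0.07653 eV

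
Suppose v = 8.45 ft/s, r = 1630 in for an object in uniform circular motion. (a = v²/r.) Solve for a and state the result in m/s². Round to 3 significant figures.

0.160 m/s²

Directly: a = v²/r.
v = 8.45 ft/s = 2.576 m/s; r = 1630 in = 41.40 m.
a = 0.1602 m/s²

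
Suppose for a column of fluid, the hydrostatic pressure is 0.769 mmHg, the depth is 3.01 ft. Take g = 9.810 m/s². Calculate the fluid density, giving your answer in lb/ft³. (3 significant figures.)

0.711 lb/ft³

Rearranging: ρ = P/(g·h).
P = 0.769 mmHg = 102.5 Pa; h = 3.01 ft = 0.9174 m; g = 9.810 m/s².
ρ = 11.39 kg/m³
11.39 kg/m³ × (1 lb/ft³ / 16.02 kg/m³) = 0.7111 lb/ft³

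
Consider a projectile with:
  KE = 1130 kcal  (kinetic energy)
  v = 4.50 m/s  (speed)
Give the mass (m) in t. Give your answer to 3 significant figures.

Rearranging KE = ½mv² for m: m = 2·KE/v².
KE = 1130 kcal = 4.728×10^6 J; v = 4.50 m/s.
m = 4.670×10^5 kg
4.670×10^5 kg × (1 t / 1000 kg) = 467.0 t

467 t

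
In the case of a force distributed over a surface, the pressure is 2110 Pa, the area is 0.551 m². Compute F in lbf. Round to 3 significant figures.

Solving P = F/A for F: F = P·A.
P = 2110 Pa; A = 0.551 m².
F = 1163 N
1163 N × (1 lbf / 4.448 N) = 261.4 lbf

261 lbf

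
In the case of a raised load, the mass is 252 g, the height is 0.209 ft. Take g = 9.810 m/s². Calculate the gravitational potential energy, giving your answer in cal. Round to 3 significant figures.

0.0376 cal

Directly: PE = mgh.
m = 252 g = 0.2520 kg; h = 0.209 ft = 0.06370 m; g = 9.810 m/s².
PE = 0.1575 J
0.1575 J × (1 cal / 4.184 J) = 0.03764 cal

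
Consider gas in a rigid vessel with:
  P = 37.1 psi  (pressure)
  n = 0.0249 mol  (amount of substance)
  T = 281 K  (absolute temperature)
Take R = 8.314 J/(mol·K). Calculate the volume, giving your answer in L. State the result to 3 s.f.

From the ideal-gas law: V = nRT/P.
P = 37.1 psi = 2.558×10^5 Pa; n = 0.0249 mol; T = 281 K; R = 8.314 J/(mol·K).
V = 2.274×10^-4 m³
2.274×10^-4 m³ × (1 L / 0.001000 m³) = 0.2274 L

0.227 L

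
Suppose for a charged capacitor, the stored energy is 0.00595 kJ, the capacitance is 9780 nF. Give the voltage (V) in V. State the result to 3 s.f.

1100 V

Rearranging: V = √(2E/C).
E = 0.00595 kJ = 5.950 J; C = 9780 nF = 9.780×10^-6 F.
V = 1103 V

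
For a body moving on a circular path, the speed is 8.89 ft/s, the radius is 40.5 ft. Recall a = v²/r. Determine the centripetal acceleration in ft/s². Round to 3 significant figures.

1.95 ft/s²

a is given directly by: a = v²/r.
v = 8.89 ft/s = 2.710 m/s; r = 40.5 ft = 12.34 m.
a = 0.5948 m/s²
0.5948 m/s² × (1 ft/s² / 0.3048 m/s²) = 1.951 ft/s²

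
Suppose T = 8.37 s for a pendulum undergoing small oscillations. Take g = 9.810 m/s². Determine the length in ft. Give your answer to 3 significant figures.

Rearranging T = 2π√(L/g) for L: L = g·(T/2π)².
T = 8.37 s; g = 9.810 m/s².
L = 17.41 m
17.41 m × (1 ft / 0.3048 m) = 57.11 ft

57.1 ft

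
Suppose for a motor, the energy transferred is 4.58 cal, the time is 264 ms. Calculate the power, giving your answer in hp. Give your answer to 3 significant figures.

0.0973 hp

Directly: P = W/t.
W = 4.58 cal = 19.16 J; t = 264 ms = 0.2640 s.
P = 72.59 W  (the unit combination reduces to kg·m²/s³ = W)
72.59 W × (1 hp / 745.7 W) = 0.09734 hp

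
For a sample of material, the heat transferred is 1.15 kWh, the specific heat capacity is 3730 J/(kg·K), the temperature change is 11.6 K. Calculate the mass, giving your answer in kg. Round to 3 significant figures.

Rearranging: m = Q/(c·ΔT).
Q = 1.15 kWh = 4.140×10^6 J; c = 3730 J/(kg·K); ΔT = 11.6 K.
m = 95.68 kg

95.7 kg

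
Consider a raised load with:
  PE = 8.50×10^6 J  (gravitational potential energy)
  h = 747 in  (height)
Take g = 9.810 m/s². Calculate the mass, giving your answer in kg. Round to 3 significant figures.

Rearranging: m = PE/(g·h).
PE = 8.50×10^6 J; h = 747 in = 18.97 m; g = 9.810 m/s².
m = 45666 kg

45700 kg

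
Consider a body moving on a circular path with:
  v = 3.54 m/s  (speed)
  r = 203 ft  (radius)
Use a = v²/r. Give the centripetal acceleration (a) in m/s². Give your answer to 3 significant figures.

Directly: a = v²/r.
v = 3.54 m/s; r = 203 ft = 61.87 m.
a = 0.2025 m/s²

0.203 m/s²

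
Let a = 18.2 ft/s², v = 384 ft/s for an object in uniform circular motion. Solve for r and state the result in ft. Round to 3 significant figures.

Solving a = v²/r for r: r = v²/a.
a = 18.2 ft/s² = 5.547 m/s²; v = 384 ft/s = 117.0 m/s.
r = 2469 m
2469 m × (1 ft / 0.3048 m) = 8102 ft

8100 ft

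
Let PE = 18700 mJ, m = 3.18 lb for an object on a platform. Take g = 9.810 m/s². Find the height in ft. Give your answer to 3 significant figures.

Rearranging: h = PE/(m·g).
PE = 18700 mJ = 18.70 J; m = 3.18 lb = 1.442 kg; g = 9.810 m/s².
h = 1.322 m
1.322 m × (1 ft / 0.3048 m) = 4.336 ft

4.34 ft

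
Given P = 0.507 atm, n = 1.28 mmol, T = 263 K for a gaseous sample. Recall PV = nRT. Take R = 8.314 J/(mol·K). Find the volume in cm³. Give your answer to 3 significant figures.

Rearranging PV = nRT for V: V = nRT/P.
P = 0.507 atm = 51372 Pa; n = 1.28 mmol = 0.001280 mol; T = 263 K; R = 8.314 J/(mol·K).
V = 5.448×10^-5 m³
5.448×10^-5 m³ × (1 cm³ / 1.000×10^-6 m³) = 54.48 cm³

54.5 cm³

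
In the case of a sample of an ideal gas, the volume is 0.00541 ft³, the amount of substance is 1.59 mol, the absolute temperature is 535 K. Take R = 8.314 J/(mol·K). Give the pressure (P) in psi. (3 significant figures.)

P is given directly by: P = nRT/V.
V = 0.00541 ft³ = 1.532×10^-4 m³; n = 1.59 mol; T = 535 K; R = 8.314 J/(mol·K).
P = 4.617×10^7 Pa  (the unit combination reduces to kg/(m·s²) = Pa)
4.617×10^7 Pa × (1 psi / 6895 Pa) = 6696 psi

6700 psi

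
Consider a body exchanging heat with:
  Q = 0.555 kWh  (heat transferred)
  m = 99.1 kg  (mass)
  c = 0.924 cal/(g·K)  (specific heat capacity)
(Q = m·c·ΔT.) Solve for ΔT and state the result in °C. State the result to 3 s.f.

Rearranging: ΔT = Q/(m·c).
Q = 0.555 kWh = 1.998×10^6 J; m = 99.1 kg; c = 0.924 cal/(g·K) = 3866 J/(kg·K).
ΔT = 5.215 K
Since 1 °C = 1 K, 5.215 °C.

5.22 °C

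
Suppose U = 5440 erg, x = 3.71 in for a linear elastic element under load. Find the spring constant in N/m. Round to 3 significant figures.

0.123 N/m

Rearranging U = ½k·x² for k: k = 2U/x².
U = 5440 erg = 5.440×10^-4 J; x = 3.71 in = 0.09423 m.
k = 0.1225 N/m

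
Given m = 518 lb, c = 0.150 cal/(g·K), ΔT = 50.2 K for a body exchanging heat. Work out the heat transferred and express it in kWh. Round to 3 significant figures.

Q is given directly by: Q = mcΔT.
m = 518 lb = 235.0 kg; c = 0.150 cal/(g·K) = 627.6 J/(kg·K); ΔT = 50.2 K.
Q = 7.403×10^6 J  (the unit combination reduces to kg·m²/s² = J)
7.403×10^6 J × (1 kWh / 3.600×10^6 J) = 2.056 kWh

2.06 kWh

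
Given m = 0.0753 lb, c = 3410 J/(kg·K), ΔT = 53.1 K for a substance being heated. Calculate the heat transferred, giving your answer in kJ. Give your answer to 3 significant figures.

Directly: Q = mcΔT.
m = 0.0753 lb = 0.03416 kg; c = 3410 J/(kg·K); ΔT = 53.1 K.
Q = 6185 J
6185 J × (1 kJ / 1000 J) = 6.185 kJ

6.18 kJ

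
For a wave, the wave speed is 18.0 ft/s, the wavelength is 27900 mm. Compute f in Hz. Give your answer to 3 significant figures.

Rearranging v = f·λ for f: f = v/λ.
v = 18.0 ft/s = 5.486 m/s; λ = 27900 mm = 27.90 m.
f = 0.1966 Hz

0.197 Hz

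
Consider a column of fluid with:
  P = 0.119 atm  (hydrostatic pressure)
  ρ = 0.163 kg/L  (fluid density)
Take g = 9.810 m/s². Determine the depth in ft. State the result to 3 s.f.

24.7 ft

Rearranging: h = P/(ρ·g).
P = 0.119 atm = 12058 Pa; ρ = 0.163 kg/L = 163.0 kg/m³; g = 9.810 m/s².
h = 7.541 m
7.541 m × (1 ft / 0.3048 m) = 24.74 ft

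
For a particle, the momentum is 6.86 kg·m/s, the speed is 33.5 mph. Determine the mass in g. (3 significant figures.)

458 g

Rearranging p = m·v for m: m = p/v.
p = 6.86 kg·m/s; v = 33.5 mph = 14.98 m/s.
m = 0.4581 kg
0.4581 kg × (1 g / 0.001000 kg) = 458.1 g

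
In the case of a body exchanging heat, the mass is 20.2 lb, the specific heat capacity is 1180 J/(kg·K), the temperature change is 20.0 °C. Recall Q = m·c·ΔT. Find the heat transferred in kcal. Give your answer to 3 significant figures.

51.7 kcal

Q is given directly by: Q = mcΔT.
m = 20.2 lb = 9.163 kg; c = 1180 J/(kg·K); ΔT = 20.0 °C = 20.00 K.
Q = 2.162×10^5 J  (the unit combination reduces to kg·m²/s² = J)
2.162×10^5 J × (1 kcal / 4184 J) = 51.68 kcal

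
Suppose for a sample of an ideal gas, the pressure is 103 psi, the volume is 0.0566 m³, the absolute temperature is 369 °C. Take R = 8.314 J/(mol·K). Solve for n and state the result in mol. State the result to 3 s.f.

Solving PV = nRT for n: n = PV/(RT).
P = 103 psi = 7.102×10^5 Pa; V = 0.0566 m³; T = 369 °C = 642.1 K; R = 8.314 J/(mol·K).
n = 7.529 mol

7.53 mol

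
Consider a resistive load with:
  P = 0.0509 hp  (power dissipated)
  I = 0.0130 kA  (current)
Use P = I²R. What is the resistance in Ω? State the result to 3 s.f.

0.225 Ω

Solving P = I²R for R: R = P/I².
P = 0.0509 hp = 37.96 W; I = 0.0130 kA = 13.00 A.
R = 0.2246 Ω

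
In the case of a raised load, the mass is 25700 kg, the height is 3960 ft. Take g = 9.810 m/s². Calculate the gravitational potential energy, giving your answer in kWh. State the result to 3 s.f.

PE is given directly by: PE = mgh.
m = 25700 kg; h = 3960 ft = 1207 m; g = 9.810 m/s².
PE = 3.043×10^8 J
3.043×10^8 J × (1 kWh / 3.600×10^6 J) = 84.53 kWh

84.5 kWh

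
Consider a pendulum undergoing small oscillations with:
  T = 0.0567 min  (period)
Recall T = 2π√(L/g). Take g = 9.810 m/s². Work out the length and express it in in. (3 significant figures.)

113 in

Rearranging T = 2π√(L/g) for L: L = g·(T/2π)².
T = 0.0567 min = 3.402 s; g = 9.810 m/s².
L = 2.876 m
2.876 m × (1 in / 0.02540 m) = 113.2 in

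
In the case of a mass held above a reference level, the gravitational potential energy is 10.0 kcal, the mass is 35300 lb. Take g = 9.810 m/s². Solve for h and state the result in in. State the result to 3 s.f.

10.5 in

Rearranging PE = m·g·h for h: h = PE/(m·g).
PE = 10.0 kcal = 41840 J; m = 35300 lb = 16012 kg; g = 9.810 m/s².
h = 0.2664 m
0.2664 m × (1 in / 0.02540 m) = 10.49 in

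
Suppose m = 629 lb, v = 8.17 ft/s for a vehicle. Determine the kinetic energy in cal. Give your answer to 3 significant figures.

KE is given directly by: KE = ½mv².
m = 629 lb = 285.3 kg; v = 8.17 ft/s = 2.490 m/s.
KE = 884.6 J  (the unit combination reduces to kg·m²/s² = J)
884.6 J × (1 cal / 4.184 J) = 211.4 cal

211 cal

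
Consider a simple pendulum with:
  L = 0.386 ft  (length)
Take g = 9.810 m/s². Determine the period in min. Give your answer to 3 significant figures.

T is given directly by: T = 2π√(L/g).
L = 0.386 ft = 0.1177 m; g = 9.810 m/s².
T = 0.6881 s
0.6881 s × (1 min / 60.00 s) = 0.01147 min

0.0115 min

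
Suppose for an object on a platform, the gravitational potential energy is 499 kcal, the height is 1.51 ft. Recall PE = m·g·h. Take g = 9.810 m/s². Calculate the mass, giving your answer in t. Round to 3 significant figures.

Rearranging: m = PE/(g·h).
PE = 499 kcal = 2.088×10^6 J; h = 1.51 ft = 0.4602 m; g = 9.810 m/s².
m = 4.624×10^5 kg
4.624×10^5 kg × (1 t / 1000 kg) = 462.4 t

462 t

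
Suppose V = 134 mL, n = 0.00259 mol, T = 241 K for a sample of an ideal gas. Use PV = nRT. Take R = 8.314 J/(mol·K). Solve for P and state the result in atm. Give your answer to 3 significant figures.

From the ideal-gas law: P = nRT/V.
V = 134 mL = 1.340×10^-4 m³; n = 0.00259 mol; T = 241 K; R = 8.314 J/(mol·K).
P = 38728 Pa
38728 Pa × (1 atm / 1.013×10^5 Pa) = 0.3822 atm

0.382 atm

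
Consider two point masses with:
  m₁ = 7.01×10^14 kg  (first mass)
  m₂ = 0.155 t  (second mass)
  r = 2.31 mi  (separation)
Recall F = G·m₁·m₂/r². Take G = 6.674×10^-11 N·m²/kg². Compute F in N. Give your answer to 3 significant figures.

0.525 N

Directly: F = Gm₁m₂/r².
m₁ = 7.01×10^14 kg; m₂ = 0.155 t = 155.0 kg; r = 2.31 mi = 3718 m; G = 6.674×10^-11 N·m²/kg².
F = 0.5247 N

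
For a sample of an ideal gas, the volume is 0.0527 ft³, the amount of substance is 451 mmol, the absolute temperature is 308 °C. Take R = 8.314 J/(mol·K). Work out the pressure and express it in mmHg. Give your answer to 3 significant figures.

11000 mmHg

From the ideal-gas law: P = nRT/V.
V = 0.0527 ft³ = 0.001492 m³; n = 451 mmol = 0.4510 mol; T = 308 °C = 581.1 K; R = 8.314 J/(mol·K).
P = 1.460×10^6 Pa
1.460×10^6 Pa × (1 mmHg / 133.3 Pa) = 10953 mmHg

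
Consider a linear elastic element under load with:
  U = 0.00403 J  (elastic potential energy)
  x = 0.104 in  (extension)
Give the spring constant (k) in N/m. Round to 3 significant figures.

Rearranging: k = 2U/x².
U = 0.00403 J; x = 0.104 in = 0.002642 m.
k = 1155 N/m

1160 N/m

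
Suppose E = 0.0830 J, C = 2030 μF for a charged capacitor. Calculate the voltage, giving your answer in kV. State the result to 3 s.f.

0.00904 kV

Rearranging: V = √(2E/C).
E = 0.0830 J; C = 2030 μF = 0.002030 F.
V = 9.043 V  (the unit combination reduces to kg·m²/(A·s³) = V)
9.043 V × (1 kV / 1000 V) = 0.009043 kV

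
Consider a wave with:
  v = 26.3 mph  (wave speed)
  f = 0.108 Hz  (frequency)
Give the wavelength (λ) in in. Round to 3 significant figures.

Solving v = f·λ for λ: λ = v/f.
v = 26.3 mph = 11.76 m/s; f = 0.108 Hz.
λ = 108.9 m
108.9 m × (1 in / 0.02540 m) = 4286 in

4290 in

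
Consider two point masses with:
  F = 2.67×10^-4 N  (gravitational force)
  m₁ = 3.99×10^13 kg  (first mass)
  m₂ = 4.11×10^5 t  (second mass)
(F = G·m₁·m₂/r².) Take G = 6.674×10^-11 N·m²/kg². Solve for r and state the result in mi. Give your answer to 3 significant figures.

39800 mi

Rearranging: r = √(G·m₁m₂/F).
F = 2.67×10^-4 N; m₁ = 3.99×10^13 kg; m₂ = 4.11×10^5 t = 4.110×10^8 kg; G = 6.674×10^-11 N·m²/kg².
r = 6.402×10^7 m
6.402×10^7 m × (1 mi / 1609 m) = 39783 mi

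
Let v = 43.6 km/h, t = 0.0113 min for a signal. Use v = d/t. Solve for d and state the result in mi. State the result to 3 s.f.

0.00510 mi

Solving v = d/t for d: d = v·t.
v = 43.6 km/h = 12.11 m/s; t = 0.0113 min = 0.6780 s.
d = 8.211 m
8.211 m × (1 mi / 1609 m) = 0.005102 mi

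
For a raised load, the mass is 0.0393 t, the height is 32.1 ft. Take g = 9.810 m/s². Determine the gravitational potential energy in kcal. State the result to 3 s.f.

0.902 kcal

PE is given directly by: PE = mgh.
m = 0.0393 t = 39.30 kg; h = 32.1 ft = 9.784 m; g = 9.810 m/s².
PE = 3772 J
3772 J × (1 kcal / 4184 J) = 0.9016 kcal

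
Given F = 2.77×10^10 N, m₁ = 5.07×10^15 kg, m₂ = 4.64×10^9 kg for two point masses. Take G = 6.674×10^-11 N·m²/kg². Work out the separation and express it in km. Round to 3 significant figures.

0.238 km

From Newton's law of gravitation: r = √(G·m₁m₂/F).
F = 2.77×10^10 N; m₁ = 5.07×10^15 kg; m₂ = 4.64×10^9 kg; G = 6.674×10^-11 N·m²/kg².
r = 238.1 m
238.1 m × (1 km / 1000 m) = 0.2381 km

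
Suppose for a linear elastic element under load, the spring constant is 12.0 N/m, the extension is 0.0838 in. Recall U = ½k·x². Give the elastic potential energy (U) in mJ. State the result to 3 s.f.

0.0272 mJ

U is given directly by: U = ½kx².
k = 12.0 N/m; x = 0.0838 in = 0.002129 m.
U = 2.718×10^-5 J  (the unit combination reduces to kg·m²/s² = J)
2.718×10^-5 J × (1 mJ / 0.001000 J) = 0.02718 mJ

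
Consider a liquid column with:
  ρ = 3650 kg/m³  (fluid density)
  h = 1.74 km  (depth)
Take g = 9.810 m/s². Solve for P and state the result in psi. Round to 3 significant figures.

P is given directly by: P = ρgh.
ρ = 3650 kg/m³; h = 1.74 km = 1740 m; g = 9.810 m/s².
P = 6.230×10^7 Pa  (the unit combination reduces to kg/(m·s²) = Pa)
6.230×10^7 Pa × (1 psi / 6895 Pa) = 9036 psi

9040 psi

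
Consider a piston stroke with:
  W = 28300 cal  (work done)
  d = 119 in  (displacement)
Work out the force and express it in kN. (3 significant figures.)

39.2 kN

Rearranging W = F·d for F: F = W/d.
W = 28300 cal = 1.184×10^5 J; d = 119 in = 3.023 m.
F = 39174 N  (the unit combination reduces to kg·m/s² = N)
39174 N × (1 kN / 1000 N) = 39.17 kN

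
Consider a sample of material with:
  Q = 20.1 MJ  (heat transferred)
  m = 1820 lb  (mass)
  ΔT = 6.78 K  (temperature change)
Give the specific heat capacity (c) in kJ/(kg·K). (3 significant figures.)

Rearranging: c = Q/(m·ΔT).
Q = 20.1 MJ = 2.010×10^7 J; m = 1820 lb = 825.5 kg; ΔT = 6.78 K.
c = 3591 J/(kg·K)
3591 J/(kg·K) × (1 kJ/(kg·K) / 1000 J/(kg·K)) = 3.591 kJ/(kg·K)

3.59 kJ/(kg·K)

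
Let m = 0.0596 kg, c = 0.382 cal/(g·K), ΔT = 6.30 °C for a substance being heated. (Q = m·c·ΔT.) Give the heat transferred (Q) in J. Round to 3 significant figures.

600 J

Q is given directly by: Q = mcΔT.
m = 0.0596 kg; c = 0.382 cal/(g·K) = 1598 J/(kg·K); ΔT = 6.30 °C = 6.300 K.
Q = 600.1 J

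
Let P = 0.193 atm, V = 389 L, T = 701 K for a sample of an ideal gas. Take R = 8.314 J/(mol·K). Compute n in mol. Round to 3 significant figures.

From the ideal-gas law: n = PV/(RT).
P = 0.193 atm = 19556 Pa; V = 389 L = 0.3890 m³; T = 701 K; R = 8.314 J/(mol·K).
n = 1.305 mol

1.31 mol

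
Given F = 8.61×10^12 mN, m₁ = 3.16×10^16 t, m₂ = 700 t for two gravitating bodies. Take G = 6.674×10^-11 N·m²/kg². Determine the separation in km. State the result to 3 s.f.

0.414 km

Solving F = G·m₁·m₂/r² for r: r = √(G·m₁m₂/F).
F = 8.61×10^12 mN = 8.610×10^9 N; m₁ = 3.16×10^16 t = 3.160×10^19 kg; m₂ = 700 t = 7.000×10^5 kg; G = 6.674×10^-11 N·m²/kg².
r = 414.1 m
414.1 m × (1 km / 1000 m) = 0.4141 km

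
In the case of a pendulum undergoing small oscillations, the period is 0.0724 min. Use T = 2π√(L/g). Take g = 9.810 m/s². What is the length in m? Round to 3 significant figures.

4.69 m

Solving T = 2π√(L/g) for L: L = g·(T/2π)².
T = 0.0724 min = 4.344 s; g = 9.810 m/s².
L = 4.689 m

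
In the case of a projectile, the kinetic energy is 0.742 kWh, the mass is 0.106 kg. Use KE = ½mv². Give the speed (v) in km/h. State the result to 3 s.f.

Rearranging: v = √(2·KE/m).
KE = 0.742 kWh = 2.671×10^6 J; m = 0.106 kg.
v = 7099 m/s
7099 m/s × (1 km/h / 0.2778 m/s) = 25557 km/h

25600 km/h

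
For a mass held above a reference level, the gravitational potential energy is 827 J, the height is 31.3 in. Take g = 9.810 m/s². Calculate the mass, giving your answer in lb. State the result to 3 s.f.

234 lb

Rearranging: m = PE/(g·h).
PE = 827 J; h = 31.3 in = 0.7950 m; g = 9.810 m/s².
m = 106.0 kg
106.0 kg × (1 lb / 0.4536 kg) = 233.8 lb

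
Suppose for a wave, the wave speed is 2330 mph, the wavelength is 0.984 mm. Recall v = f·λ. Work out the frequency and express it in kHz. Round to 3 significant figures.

Rearranging v = f·λ for f: f = v/λ.
v = 2330 mph = 1042 m/s; λ = 0.984 mm = 9.840×10^-4 m.
f = 1.059×10^6 Hz
1.059×10^6 Hz × (1 kHz / 1000 Hz) = 1059 kHz

1060 kHz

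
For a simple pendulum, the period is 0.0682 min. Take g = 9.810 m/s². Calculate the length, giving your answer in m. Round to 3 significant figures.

4.16 m

Rearranging T = 2π√(L/g) for L: L = g·(T/2π)².
T = 0.0682 min = 4.092 s; g = 9.810 m/s².
L = 4.161 m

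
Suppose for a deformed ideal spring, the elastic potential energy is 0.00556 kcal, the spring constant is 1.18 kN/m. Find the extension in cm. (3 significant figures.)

Rearranging: x = √(2U/k).
U = 0.00556 kcal = 23.26 J; k = 1.18 kN/m = 1180 N/m.
x = 0.1986 m
0.1986 m × (1 cm / 0.01000 m) = 19.86 cm

19.9 cm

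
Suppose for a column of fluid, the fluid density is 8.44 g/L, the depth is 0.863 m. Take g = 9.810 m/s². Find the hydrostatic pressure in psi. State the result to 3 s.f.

P is given directly by: P = ρgh.
ρ = 8.44 g/L = 8.440 kg/m³; h = 0.863 m; g = 9.810 m/s².
P = 71.45 Pa  (the unit combination reduces to kg/(m·s²) = Pa)
71.45 Pa × (1 psi / 6895 Pa) = 0.01036 psi

0.0104 psi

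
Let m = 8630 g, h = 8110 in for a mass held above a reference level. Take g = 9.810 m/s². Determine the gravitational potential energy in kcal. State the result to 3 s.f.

4.17 kcal

PE is given directly by: PE = mgh.
m = 8630 g = 8.630 kg; h = 8110 in = 206.0 m; g = 9.810 m/s².
PE = 17440 J
17440 J × (1 kcal / 4184 J) = 4.168 kcal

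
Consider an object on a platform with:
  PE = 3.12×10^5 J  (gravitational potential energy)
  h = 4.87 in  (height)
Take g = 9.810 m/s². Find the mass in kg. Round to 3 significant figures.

2.57×10^5 kg

Rearranging: m = PE/(g·h).
PE = 3.12×10^5 J; h = 4.87 in = 0.1237 m; g = 9.810 m/s².
m = 2.571×10^5 kg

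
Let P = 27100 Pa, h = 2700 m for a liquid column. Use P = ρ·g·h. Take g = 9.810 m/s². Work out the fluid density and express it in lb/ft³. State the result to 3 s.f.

0.0639 lb/ft³

Solving P = ρ·g·h for ρ: ρ = P/(g·h).
P = 27100 Pa; h = 2700 m; g = 9.810 m/s².
ρ = 1.023 kg/m³
1.023 kg/m³ × (1 lb/ft³ / 16.02 kg/m³) = 0.06387 lb/ft³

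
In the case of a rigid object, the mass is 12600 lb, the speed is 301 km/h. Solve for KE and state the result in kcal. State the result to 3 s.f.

4770 kcal

Directly: KE = ½mv².
m = 12600 lb = 5715 kg; v = 301 km/h = 83.61 m/s.
KE = 1.998×10^7 J  (the unit combination reduces to kg·m²/s² = J)
1.998×10^7 J × (1 kcal / 4184 J) = 4775 kcal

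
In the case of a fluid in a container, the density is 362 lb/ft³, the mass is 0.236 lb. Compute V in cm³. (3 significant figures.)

Rearranging: V = m/ρ.
ρ = 362 lb/ft³ = 5799 kg/m³; m = 0.236 lb = 0.1070 kg.
V = 1.846×10^-5 m³
1.846×10^-5 m³ × (1 cm³ / 1.000×10^-6 m³) = 18.46 cm³

18.5 cm³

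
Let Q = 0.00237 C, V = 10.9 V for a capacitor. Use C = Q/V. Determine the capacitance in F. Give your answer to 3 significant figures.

Directly: C = Q/V.
Q = 0.00237 C; V = 10.9 V.
C = 2.174×10^-4 F

2.17×10^-4 F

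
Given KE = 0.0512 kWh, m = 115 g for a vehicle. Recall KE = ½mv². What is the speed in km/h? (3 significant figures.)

Solving KE = ½mv² for v: v = √(2·KE/m).
KE = 0.0512 kWh = 1.843×10^5 J; m = 115 g = 0.1150 kg.
v = 1790 m/s
1790 m/s × (1 km/h / 0.2778 m/s) = 6445 km/h

6450 km/h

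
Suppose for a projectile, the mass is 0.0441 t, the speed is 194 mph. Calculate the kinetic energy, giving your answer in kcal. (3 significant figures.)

39.6 kcal

Directly: KE = ½mv².
m = 0.0441 t = 44.10 kg; v = 194 mph = 86.73 m/s.
KE = 1.658×10^5 J  (the unit combination reduces to kg·m²/s² = J)
1.658×10^5 J × (1 kcal / 4184 J) = 39.64 kcal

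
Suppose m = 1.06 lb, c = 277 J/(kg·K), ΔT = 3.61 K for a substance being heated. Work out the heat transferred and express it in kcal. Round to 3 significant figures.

0.115 kcal

Directly: Q = mcΔT.
m = 1.06 lb = 0.4808 kg; c = 277 J/(kg·K); ΔT = 3.61 K.
Q = 480.8 J  (the unit combination reduces to kg·m²/s² = J)
480.8 J × (1 kcal / 4184 J) = 0.1149 kcal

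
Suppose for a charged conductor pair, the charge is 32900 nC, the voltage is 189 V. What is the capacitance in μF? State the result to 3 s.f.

0.174 μF

C is given directly by: C = Q/V.
Q = 32900 nC = 3.290×10^-5 C; V = 189 V.
C = 1.741×10^-7 F
1.741×10^-7 F × (1 μF / 1.000×10^-6 F) = 0.1741 μF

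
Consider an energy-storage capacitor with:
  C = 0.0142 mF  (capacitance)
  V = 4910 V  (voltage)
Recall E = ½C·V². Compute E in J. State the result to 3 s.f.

171 J

E is given directly by: E = ½CV².
C = 0.0142 mF = 1.420×10^-5 F; V = 4910 V.
E = 171.2 J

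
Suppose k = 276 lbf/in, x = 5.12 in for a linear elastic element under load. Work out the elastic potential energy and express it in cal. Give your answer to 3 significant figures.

Directly: U = ½kx².
k = 276 lbf/in = 48335 N/m; x = 5.12 in = 0.1300 m.
U = 408.7 J
408.7 J × (1 cal / 4.184 J) = 97.69 cal

97.7 cal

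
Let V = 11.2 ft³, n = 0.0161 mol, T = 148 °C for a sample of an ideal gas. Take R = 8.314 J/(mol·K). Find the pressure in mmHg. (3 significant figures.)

1.33 mmHg

P is given directly by: P = nRT/V.
V = 11.2 ft³ = 0.3171 m³; n = 0.0161 mol; T = 148 °C = 421.1 K; R = 8.314 J/(mol·K).
P = 177.8 Pa
177.8 Pa × (1 mmHg / 133.3 Pa) = 1.333 mmHg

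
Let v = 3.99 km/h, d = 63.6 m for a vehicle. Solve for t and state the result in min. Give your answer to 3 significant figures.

0.956 min

Rearranging: t = d/v.
v = 3.99 km/h = 1.108 m/s; d = 63.6 m.
t = 57.38 s
57.38 s × (1 min / 60.00 s) = 0.9564 min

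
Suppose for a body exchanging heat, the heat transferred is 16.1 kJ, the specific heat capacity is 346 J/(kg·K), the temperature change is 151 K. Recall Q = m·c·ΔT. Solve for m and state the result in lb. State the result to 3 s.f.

0.679 lb

Solving Q = m·c·ΔT for m: m = Q/(c·ΔT).
Q = 16.1 kJ = 16100 J; c = 346 J/(kg·K); ΔT = 151 K.
m = 0.3082 kg
0.3082 kg × (1 lb / 0.4536 kg) = 0.6794 lb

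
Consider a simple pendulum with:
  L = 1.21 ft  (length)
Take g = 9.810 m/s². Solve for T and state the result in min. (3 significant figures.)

0.0203 min

Directly: T = 2π√(L/g).
L = 1.21 ft = 0.3688 m; g = 9.810 m/s².
T = 1.218 s
1.218 s × (1 min / 60.00 s) = 0.02030 min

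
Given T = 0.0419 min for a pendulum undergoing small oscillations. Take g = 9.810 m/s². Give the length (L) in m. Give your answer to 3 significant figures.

1.57 m

Rearranging: L = g·(T/2π)².
T = 0.0419 min = 2.514 s; g = 9.810 m/s².
L = 1.571 m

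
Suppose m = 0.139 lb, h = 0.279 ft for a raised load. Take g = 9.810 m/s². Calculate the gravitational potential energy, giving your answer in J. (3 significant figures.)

0.0526 J

Directly: PE = mgh.
m = 0.139 lb = 0.06305 kg; h = 0.279 ft = 0.08504 m; g = 9.810 m/s².
PE = 0.05260 J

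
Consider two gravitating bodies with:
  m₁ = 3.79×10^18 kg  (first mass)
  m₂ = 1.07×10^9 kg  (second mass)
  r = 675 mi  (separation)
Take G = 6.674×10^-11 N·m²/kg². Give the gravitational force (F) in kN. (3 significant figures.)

229 kN

Directly: F = Gm₁m₂/r².
m₁ = 3.79×10^18 kg; m₂ = 1.07×10^9 kg; r = 675 mi = 1.086×10^6 m; G = 6.674×10^-11 N·m²/kg².
F = 2.294×10^5 N
2.294×10^5 N × (1 kN / 1000 N) = 229.4 kN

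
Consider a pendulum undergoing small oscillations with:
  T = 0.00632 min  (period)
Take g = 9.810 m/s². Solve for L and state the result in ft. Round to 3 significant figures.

0.117 ft

Rearranging: L = g·(T/2π)².
T = 0.00632 min = 0.3792 s; g = 9.810 m/s².
L = 0.03573 m
0.03573 m × (1 ft / 0.3048 m) = 0.1172 ft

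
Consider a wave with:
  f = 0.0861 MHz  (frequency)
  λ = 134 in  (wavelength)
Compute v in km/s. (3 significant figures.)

v is given directly by: v = fλ.
f = 0.0861 MHz = 86100 Hz; λ = 134 in = 3.404 m.
v = 2.930×10^5 m/s
2.930×10^5 m/s × (1 km/s / 1000 m/s) = 293.0 km/s

293 km/s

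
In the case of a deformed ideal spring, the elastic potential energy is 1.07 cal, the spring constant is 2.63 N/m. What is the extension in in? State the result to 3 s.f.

Rearranging U = ½k·x² for x: x = √(2U/k).
U = 1.07 cal = 4.477 J; k = 2.63 N/m.
x = 1.845 m
1.845 m × (1 in / 0.02540 m) = 72.64 in

72.6 in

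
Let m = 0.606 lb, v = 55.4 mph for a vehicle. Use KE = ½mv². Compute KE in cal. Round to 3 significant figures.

20.1 cal

Directly: KE = ½mv².
m = 0.606 lb = 0.2749 kg; v = 55.4 mph = 24.77 m/s.
KE = 84.30 J
84.30 J × (1 cal / 4.184 J) = 20.15 cal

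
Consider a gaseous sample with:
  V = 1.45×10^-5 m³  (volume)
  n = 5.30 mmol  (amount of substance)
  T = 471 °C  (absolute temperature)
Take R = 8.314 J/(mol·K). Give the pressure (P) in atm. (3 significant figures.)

From the ideal-gas law: P = nRT/V.
V = 1.45×10^-5 m³; n = 5.30 mmol = 0.005300 mol; T = 471 °C = 744.1 K; R = 8.314 J/(mol·K).
P = 2.261×10^6 Pa
2.261×10^6 Pa × (1 atm / 1.013×10^5 Pa) = 22.32 atm

22.3 atm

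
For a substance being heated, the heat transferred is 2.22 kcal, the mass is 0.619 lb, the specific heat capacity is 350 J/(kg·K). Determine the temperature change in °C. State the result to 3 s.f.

94.5 °C

Rearranging: ΔT = Q/(m·c).
Q = 2.22 kcal = 9288 J; m = 0.619 lb = 0.2808 kg; c = 350 J/(kg·K).
ΔT = 94.52 K
Since 1 °C = 1 K, 94.52 °C.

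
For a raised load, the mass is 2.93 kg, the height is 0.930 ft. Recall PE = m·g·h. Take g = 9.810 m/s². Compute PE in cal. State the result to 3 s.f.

Directly: PE = mgh.
m = 2.93 kg; h = 0.930 ft = 0.2835 m; g = 9.810 m/s².
PE = 8.148 J
8.148 J × (1 cal / 4.184 J) = 1.947 cal

1.95 cal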